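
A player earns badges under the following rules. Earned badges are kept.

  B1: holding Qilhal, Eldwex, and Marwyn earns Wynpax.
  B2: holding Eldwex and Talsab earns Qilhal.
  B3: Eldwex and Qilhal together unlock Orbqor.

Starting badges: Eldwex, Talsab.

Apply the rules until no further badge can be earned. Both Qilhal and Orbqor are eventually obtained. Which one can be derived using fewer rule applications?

Qilhal

Qilhal: With Eldwex and Talsab, Qilhal is earned (B2). [1 rule application]
Orbqor: With Eldwex and Talsab, Qilhal is earned (B2). With Eldwex and Qilhal, Orbqor is earned (B3). [2 rule applications]
Qilhal needs fewer.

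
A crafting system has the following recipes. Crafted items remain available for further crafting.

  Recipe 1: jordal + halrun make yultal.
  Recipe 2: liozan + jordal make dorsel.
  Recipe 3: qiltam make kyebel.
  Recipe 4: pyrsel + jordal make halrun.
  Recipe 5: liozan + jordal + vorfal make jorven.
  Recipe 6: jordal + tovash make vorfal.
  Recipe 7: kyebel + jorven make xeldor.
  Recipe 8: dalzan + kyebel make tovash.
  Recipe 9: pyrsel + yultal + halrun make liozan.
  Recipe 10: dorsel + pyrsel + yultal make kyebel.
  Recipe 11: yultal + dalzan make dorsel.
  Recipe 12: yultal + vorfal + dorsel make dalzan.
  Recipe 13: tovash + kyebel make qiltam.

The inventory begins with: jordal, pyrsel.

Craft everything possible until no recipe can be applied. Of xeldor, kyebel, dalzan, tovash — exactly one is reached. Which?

pyrsel + jordal → halrun (Recipe 4).
jordal + halrun → yultal (Recipe 1).
pyrsel + yultal + halrun → liozan (Recipe 9).
liozan + jordal → dorsel (Recipe 2).
dorsel + pyrsel + yultal → kyebel (Recipe 10).
xeldor would need kyebel and jorven (Recipe 7), but jorven is never obtained. tovash would need dalzan and kyebel (Recipe 8), but dalzan is never obtained. dalzan would need yultal, vorfal, and dorsel (Recipe 12), but vorfal is never obtained.

kyebel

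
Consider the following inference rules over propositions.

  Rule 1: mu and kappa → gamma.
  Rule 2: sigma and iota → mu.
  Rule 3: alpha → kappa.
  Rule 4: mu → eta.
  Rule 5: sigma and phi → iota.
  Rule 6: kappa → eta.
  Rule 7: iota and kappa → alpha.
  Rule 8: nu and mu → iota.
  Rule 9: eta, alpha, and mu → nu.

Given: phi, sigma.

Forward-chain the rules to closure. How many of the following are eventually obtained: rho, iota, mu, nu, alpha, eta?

From sigma and phi, Rule 5 gives iota.
From sigma and iota, Rule 2 gives mu.
mu holds, so eta follows (Rule 4).
No rule produces rho, and it is not given.
iota: reached.
mu: reached.
nu would need eta, alpha, and mu (Rule 9), but alpha is never established.
alpha would need iota and kappa (Rule 7), but kappa is never established.
eta: reached.
Reached: iota, mu, and eta — 3 of the 6.

3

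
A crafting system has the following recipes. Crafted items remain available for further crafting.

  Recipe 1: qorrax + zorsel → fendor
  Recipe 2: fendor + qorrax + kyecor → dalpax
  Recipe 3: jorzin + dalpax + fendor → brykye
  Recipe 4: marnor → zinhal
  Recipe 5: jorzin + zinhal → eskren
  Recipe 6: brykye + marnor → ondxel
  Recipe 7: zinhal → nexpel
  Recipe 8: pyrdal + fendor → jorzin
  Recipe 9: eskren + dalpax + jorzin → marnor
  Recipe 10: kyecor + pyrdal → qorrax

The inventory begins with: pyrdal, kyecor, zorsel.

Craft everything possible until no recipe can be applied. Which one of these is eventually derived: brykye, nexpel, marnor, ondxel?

kyecor + pyrdal → qorrax (Recipe 10).
Using Recipe 1, qorrax and zorsel make fendor.
pyrdal + fendor → jorzin (Recipe 8).
fendor + qorrax + kyecor → dalpax (Recipe 2).
Using Recipe 3, jorzin, dalpax, and fendor make brykye.
marnor would need eskren, dalpax, and jorzin (Recipe 9), but eskren is never obtained. ondxel would need brykye and marnor (Recipe 6), but marnor is never obtained. nexpel would need zinhal (Recipe 7), but zinhal is never obtained.

brykye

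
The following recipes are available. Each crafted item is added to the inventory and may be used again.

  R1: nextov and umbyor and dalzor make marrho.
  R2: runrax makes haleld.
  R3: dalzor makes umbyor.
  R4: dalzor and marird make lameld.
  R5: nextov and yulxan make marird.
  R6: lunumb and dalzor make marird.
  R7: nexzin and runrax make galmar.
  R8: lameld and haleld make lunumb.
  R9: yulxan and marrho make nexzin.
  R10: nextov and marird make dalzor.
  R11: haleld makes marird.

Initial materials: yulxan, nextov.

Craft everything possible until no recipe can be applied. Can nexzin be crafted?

nextov and yulxan → marird (R5).
Using R10, nextov and marird make dalzor.
Using R3, dalzor makes umbyor.
Using R1, nextov, umbyor, and dalzor make marrho.
yulxan and marrho → nexzin (R9).

Yes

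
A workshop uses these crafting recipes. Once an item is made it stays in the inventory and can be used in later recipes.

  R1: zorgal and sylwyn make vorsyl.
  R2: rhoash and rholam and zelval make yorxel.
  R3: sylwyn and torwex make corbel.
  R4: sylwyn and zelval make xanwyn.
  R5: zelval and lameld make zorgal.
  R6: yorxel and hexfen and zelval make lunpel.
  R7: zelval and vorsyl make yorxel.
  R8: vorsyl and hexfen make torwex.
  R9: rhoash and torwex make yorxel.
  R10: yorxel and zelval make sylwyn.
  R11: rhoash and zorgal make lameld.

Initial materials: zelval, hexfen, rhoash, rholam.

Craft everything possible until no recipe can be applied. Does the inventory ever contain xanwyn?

rhoash and rholam and zelval → yorxel (R2).
yorxel and zelval → sylwyn (R10).
Using R4, sylwyn and zelval make xanwyn.

Yes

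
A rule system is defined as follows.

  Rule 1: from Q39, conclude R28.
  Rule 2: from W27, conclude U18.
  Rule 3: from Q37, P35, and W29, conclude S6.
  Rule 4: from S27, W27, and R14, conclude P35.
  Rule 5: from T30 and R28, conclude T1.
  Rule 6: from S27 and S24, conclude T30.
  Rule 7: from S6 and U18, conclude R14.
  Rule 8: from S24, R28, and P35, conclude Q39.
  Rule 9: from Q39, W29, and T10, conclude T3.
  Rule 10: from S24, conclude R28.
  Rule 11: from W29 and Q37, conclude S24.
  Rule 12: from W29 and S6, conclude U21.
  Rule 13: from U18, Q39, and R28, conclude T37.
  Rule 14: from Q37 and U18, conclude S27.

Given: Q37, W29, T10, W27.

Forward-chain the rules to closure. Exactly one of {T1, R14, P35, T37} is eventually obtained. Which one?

From W27, Rule 2 gives U18.
From W29 and Q37, Rule 11 gives S24.
From S24, Rule 10 gives R28.
Q37 and U18 hold, so S27 follows (Rule 14).
S27 and S24 hold, so T30 follows (Rule 6).
T30 and R28 hold, so T1 follows (Rule 5).
R14 would need S6 and U18 (Rule 7), but S6 is never established. P35 would need S27, W27, and R14 (Rule 4), but R14 is never established. T37 would need U18, Q39, and R28 (Rule 13), but Q39 is never established.

T1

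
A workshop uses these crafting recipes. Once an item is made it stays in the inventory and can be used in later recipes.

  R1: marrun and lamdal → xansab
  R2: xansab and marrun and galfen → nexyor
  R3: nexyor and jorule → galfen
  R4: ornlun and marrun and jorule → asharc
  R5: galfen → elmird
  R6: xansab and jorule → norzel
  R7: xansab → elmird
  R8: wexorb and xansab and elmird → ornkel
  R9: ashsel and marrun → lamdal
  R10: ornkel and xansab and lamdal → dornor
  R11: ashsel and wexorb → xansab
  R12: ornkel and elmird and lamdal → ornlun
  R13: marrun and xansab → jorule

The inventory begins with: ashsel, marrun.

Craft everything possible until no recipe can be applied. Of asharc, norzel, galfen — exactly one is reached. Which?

Using R9, ashsel and marrun make lamdal.
Using R1, marrun and lamdal make xansab.
marrun and xansab → jorule (R13).
xansab and jorule → norzel (R6).
galfen would need nexyor and jorule (R3), but nexyor is never obtained. asharc would need ornlun, marrun, and jorule (R4), but ornlun is never obtained.

norzel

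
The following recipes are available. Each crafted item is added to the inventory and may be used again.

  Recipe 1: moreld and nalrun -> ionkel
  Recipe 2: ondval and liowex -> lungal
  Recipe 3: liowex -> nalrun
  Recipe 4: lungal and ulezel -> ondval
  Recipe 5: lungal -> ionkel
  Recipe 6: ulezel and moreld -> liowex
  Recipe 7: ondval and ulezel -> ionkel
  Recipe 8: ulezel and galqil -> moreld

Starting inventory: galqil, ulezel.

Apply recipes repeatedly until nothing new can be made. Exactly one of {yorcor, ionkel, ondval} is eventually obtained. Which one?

ionkel

Using Recipe 8, ulezel and galqil make moreld.
ulezel and moreld -> liowex (Recipe 6).
liowex -> nalrun (Recipe 3).
moreld and nalrun -> ionkel (Recipe 1).
No rule produces yorcor, and it is not given. ondval would need lungal and ulezel (Recipe 4), but lungal is never obtained.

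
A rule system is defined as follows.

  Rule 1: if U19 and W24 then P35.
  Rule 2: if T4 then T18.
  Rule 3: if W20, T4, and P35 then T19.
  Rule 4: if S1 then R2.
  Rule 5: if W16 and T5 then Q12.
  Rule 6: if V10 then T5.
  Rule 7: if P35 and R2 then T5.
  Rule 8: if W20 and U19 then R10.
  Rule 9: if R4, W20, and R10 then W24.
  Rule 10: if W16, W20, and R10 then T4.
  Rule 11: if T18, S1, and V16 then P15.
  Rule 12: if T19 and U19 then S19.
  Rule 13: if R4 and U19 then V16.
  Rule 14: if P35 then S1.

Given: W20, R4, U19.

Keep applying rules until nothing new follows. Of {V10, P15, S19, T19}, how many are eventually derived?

0

No rule produces V10, and it is not given.
P15 would need T18, S1, and V16 (Rule 11), but T18 is never established.
S19 would need T19 and U19 (Rule 12), but T19 is never established.
T19 would need W20, T4, and P35 (Rule 3), but T4 is never established.
None of the 4 are reached.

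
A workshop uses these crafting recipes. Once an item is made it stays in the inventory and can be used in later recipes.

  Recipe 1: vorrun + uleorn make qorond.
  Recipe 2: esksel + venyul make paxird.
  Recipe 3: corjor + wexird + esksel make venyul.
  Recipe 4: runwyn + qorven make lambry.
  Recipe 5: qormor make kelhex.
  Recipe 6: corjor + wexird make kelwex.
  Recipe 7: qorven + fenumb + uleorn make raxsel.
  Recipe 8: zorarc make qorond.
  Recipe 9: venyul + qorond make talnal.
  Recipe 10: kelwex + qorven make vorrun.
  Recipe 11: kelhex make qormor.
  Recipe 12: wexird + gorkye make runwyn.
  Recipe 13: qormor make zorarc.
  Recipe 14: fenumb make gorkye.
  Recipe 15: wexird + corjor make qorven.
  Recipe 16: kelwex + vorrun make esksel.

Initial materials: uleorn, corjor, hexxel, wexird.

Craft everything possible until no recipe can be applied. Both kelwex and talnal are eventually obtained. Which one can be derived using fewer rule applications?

kelwex: Using Recipe 6, corjor and wexird make kelwex. [1 rule application]
talnal: Using Recipe 15, wexird and corjor make qorven. Using Recipe 6, corjor and wexird make kelwex. Using Recipe 10, kelwex and qorven make vorrun. Using Recipe 1, vorrun and uleorn make qorond. Using Recipe 16, kelwex and vorrun make esksel. Using Recipe 3, corjor, wexird, and esksel make venyul. venyul + qorond → talnal (Recipe 9). [7 rule applications]
kelwex needs fewer.

kelwex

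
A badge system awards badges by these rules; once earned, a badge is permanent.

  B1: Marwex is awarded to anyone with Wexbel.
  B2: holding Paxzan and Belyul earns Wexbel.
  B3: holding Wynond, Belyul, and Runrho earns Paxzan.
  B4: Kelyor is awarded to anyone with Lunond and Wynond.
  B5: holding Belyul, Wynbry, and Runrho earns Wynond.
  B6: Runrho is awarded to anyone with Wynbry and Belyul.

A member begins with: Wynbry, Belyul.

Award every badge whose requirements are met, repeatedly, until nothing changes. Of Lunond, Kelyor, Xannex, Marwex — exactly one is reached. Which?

With Wynbry and Belyul, Runrho is earned (B6).
With Belyul, Wynbry, and Runrho, Wynond is earned (B5).
With Wynond, Belyul, and Runrho, Paxzan is earned (B3).
With Paxzan and Belyul, Wexbel is earned (B2).
With Wexbel, Marwex is earned (B1).
No rule produces Xannex, and it is not given. No rule produces Lunond, and it is not given. Kelyor would need Lunond and Wynond (B4), but Lunond is never earned.

Marwex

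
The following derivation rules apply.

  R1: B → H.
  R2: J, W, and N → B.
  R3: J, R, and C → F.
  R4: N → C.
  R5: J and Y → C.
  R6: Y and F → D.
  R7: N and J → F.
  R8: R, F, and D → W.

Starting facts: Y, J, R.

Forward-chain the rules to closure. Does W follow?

J and Y hold, so C follows (R5).
From J, R, and C, R3 gives F.
Y and F hold, so D follows (R6).
From R, F, and D, R8 gives W.

Yes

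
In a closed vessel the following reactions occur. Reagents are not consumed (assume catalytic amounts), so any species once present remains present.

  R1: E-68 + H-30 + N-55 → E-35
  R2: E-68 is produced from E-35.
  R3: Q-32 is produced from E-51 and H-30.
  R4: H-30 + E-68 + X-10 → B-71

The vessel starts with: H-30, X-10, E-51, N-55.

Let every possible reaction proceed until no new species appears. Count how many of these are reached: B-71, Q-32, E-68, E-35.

1

E-51 and H-30 present → Q-32 forms (R3).
B-71 would need H-30, E-68, and X-10 (R4), but E-68 never forms.
Q-32: reached.
E-68 would need E-35 (R2), but E-35 never forms.
E-35 would need E-68, H-30, and N-55 (R1), but E-68 never forms.
Reached: Q-32 — 1 of the 4.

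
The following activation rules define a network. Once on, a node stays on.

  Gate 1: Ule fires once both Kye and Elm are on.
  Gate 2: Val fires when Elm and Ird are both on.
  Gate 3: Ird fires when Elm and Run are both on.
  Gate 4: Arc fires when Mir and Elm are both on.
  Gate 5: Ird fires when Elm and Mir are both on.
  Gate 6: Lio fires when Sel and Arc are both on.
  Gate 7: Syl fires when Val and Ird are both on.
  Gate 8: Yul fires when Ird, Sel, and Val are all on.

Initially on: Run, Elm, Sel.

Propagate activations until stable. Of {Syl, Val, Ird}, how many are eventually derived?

Gate 3: Elm and Run on → Ird on.
Gate 2: Elm and Ird on → Val on.
Gate 7: Val and Ird on → Syl on.
Syl: reached.
Val: reached.
Ird: reached.
All 3 are reached.

3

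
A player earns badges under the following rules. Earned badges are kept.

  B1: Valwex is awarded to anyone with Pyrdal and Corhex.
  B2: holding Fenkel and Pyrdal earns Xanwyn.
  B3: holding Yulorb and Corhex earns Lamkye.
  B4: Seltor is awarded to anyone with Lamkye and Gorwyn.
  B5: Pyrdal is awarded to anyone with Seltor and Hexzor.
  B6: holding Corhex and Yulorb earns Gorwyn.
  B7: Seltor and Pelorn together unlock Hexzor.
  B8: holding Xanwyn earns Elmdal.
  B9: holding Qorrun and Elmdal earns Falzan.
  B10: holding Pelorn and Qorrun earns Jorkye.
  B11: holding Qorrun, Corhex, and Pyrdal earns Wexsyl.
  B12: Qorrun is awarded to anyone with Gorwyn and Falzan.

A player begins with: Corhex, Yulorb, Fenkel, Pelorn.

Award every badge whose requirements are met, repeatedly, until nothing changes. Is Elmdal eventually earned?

Yes

With Corhex and Yulorb, Gorwyn is earned (B6).
With Yulorb and Corhex, Lamkye is earned (B3).
With Lamkye and Gorwyn, Seltor is earned (B4).
With Seltor and Pelorn, Hexzor is earned (B7).
With Seltor and Hexzor, Pyrdal is earned (B5).
With Fenkel and Pyrdal, Xanwyn is earned (B2).
With Xanwyn, Elmdal is earned (B8).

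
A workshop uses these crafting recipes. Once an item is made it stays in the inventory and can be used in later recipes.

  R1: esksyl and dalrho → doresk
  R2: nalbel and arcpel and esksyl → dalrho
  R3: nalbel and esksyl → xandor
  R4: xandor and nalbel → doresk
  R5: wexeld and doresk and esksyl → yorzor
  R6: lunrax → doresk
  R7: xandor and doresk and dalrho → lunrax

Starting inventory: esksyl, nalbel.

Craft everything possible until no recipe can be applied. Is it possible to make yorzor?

No

yorzor would need wexeld, doresk, and esksyl (R5), but wexeld is never obtained.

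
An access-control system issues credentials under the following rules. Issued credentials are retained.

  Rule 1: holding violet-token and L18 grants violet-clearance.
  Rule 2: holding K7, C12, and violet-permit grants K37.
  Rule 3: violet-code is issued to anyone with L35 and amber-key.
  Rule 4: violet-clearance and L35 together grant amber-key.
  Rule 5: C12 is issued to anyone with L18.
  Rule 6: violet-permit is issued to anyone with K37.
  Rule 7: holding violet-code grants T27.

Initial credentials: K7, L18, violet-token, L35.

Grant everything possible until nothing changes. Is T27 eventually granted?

Yes

Holding violet-token and L18 grants violet-clearance (Rule 1).
Holding violet-clearance and L35 grants amber-key (Rule 4).
Holding L35 and amber-key grants violet-code (Rule 3).
Holding violet-code grants T27 (Rule 7).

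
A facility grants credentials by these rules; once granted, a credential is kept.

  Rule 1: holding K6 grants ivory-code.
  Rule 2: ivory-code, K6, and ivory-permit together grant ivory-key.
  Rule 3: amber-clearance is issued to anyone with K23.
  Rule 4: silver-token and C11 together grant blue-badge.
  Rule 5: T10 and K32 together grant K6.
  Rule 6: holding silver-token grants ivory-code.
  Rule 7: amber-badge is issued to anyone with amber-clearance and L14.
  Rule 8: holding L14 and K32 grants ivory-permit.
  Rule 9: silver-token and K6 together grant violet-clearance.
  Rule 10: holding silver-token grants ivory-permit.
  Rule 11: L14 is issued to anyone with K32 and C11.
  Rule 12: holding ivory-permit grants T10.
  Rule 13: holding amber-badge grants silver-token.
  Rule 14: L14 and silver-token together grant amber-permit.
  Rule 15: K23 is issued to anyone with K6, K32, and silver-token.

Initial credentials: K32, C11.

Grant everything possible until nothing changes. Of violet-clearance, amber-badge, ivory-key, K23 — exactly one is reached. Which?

ivory-key

Holding K32 and C11 grants L14 (Rule 11).
Holding L14 and K32 grants ivory-permit (Rule 8).
Holding ivory-permit grants T10 (Rule 12).
Holding T10 and K32 grants K6 (Rule 5).
Holding K6 grants ivory-code (Rule 1).
Holding ivory-code, K6, and ivory-permit grants ivory-key (Rule 2).
K23 would need K6, K32, and silver-token (Rule 15), but silver-token is never granted. violet-clearance would need silver-token and K6 (Rule 9), but silver-token is never granted. amber-badge would need amber-clearance and L14 (Rule 7), but amber-clearance is never granted.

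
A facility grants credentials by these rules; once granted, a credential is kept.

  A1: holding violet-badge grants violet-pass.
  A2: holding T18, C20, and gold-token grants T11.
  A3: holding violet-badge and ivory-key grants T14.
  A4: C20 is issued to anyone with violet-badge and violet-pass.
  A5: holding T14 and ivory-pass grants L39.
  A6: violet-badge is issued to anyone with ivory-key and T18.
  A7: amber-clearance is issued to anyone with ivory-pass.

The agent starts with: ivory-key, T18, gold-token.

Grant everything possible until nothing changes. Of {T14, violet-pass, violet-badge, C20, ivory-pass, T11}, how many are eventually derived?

Holding ivory-key and T18 grants violet-badge (A6).
Holding violet-badge and ivory-key grants T14 (A3).
Holding violet-badge grants violet-pass (A1).
Holding violet-badge and violet-pass grants C20 (A4).
Holding T18, C20, and gold-token grants T11 (A2).
T14: reached.
violet-pass: reached.
violet-badge: reached.
C20: reached.
No rule produces ivory-pass, and it is not given.
T11: reached.
Reached: T14, violet-pass, violet-badge, C20, and T11 — 5 of the 6.

5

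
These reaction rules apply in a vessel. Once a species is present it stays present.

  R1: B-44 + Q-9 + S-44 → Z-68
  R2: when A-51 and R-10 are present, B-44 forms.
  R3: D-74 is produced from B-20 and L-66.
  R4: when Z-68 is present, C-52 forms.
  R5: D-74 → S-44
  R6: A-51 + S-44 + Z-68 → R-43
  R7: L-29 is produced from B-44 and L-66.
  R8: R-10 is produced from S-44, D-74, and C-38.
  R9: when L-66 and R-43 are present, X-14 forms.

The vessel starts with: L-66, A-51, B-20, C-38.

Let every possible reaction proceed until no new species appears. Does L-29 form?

Yes

B-20 and L-66 present → D-74 forms (R3).
D-74 present → S-44 forms (R5).
S-44, D-74, and C-38 present → R-10 forms (R8).
A-51 and R-10 present → B-44 forms (R2).
B-44 and L-66 present → L-29 forms (R7).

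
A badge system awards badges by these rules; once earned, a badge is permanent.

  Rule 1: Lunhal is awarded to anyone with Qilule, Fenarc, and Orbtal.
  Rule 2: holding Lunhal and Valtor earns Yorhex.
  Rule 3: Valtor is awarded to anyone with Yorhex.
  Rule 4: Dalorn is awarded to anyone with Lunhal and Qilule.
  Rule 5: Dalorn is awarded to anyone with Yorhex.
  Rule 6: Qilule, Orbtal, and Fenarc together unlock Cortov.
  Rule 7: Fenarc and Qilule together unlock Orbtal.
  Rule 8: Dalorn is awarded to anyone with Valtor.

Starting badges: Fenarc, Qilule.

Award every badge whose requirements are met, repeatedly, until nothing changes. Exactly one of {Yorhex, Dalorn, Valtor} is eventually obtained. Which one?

With Fenarc and Qilule, Orbtal is earned (Rule 7).
With Qilule, Fenarc, and Orbtal, Lunhal is earned (Rule 1).
With Lunhal and Qilule, Dalorn is earned (Rule 4).
Yorhex would need Lunhal and Valtor (Rule 2), but Valtor is never earned. Valtor would need Yorhex (Rule 3), but Yorhex is never earned.

Dalorn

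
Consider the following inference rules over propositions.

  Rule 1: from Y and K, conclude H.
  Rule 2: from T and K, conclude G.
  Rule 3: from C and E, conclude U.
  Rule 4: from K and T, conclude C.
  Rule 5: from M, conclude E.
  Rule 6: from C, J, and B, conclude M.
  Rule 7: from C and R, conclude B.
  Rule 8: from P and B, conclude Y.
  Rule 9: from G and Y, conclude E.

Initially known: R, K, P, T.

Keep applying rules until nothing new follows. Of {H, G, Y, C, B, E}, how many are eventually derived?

6

K and T hold, so C follows (Rule 4).
From T and K, Rule 2 gives G.
From C and R, Rule 7 gives B.
P and B hold, so Y follows (Rule 8).
From G and Y, Rule 9 gives E.
Y and K hold, so H follows (Rule 1).
H: reached.
G: reached.
Y: reached.
C: reached.
B: reached.
E: reached.
All 6 are reached.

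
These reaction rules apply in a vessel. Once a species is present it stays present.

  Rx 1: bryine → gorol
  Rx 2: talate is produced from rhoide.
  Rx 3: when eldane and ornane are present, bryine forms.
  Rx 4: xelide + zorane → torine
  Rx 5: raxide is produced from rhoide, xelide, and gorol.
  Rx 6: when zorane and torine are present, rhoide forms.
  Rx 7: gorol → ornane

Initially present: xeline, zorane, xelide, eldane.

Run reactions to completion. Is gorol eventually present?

gorol would need bryine (Rx 1), but bryine never forms.

No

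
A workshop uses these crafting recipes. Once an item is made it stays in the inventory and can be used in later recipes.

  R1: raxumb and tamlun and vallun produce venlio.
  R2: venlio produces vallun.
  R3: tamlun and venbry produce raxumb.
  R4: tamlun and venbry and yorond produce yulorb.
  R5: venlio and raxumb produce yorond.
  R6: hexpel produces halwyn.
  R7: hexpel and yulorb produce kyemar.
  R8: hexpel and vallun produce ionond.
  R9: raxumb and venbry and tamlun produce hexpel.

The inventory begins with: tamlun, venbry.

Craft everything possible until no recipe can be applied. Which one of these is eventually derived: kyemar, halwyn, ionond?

Using R3, tamlun and venbry make raxumb.
raxumb and venbry and tamlun → hexpel (R9).
hexpel → halwyn (R6).
kyemar would need hexpel and yulorb (R7), but yulorb is never obtained. ionond would need hexpel and vallun (R8), but vallun is never obtained.

halwyn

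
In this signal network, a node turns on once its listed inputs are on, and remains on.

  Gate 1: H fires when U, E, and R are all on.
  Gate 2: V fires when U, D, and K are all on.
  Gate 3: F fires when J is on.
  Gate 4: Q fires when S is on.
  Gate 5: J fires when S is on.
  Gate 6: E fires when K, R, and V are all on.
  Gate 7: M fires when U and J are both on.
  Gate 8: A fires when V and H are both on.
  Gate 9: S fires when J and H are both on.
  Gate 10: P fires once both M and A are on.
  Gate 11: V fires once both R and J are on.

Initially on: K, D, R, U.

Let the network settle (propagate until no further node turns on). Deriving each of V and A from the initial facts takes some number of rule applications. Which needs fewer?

V: Gate 2: U, D, and K on → V on. [1 rule application]
A: Gate 2: U, D, and K on → V on. Gate 6: K, R, and V on → E on. Gate 1: U, E, and R on → H on. V and H are on, so A fires (Gate 8). [4 rule applications]
V needs fewer.

V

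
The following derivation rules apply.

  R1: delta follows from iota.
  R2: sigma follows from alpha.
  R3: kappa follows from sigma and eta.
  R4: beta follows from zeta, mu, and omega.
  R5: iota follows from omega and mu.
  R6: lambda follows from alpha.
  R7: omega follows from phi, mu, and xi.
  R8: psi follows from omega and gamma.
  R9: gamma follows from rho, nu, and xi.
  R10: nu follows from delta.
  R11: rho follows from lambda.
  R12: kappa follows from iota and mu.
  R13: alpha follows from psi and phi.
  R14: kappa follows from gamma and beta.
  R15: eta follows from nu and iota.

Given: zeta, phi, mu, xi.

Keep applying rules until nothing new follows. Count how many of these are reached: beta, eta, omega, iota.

4

From phi, mu, and xi, R7 gives omega.
zeta, mu, and omega hold, so beta follows (R4).
omega and mu hold, so iota follows (R5).
iota holds, so delta follows (R1).
From delta, R10 gives nu.
nu and iota hold, so eta follows (R15).
beta: reached.
eta: reached.
omega: reached.
iota: reached.
All 4 are reached.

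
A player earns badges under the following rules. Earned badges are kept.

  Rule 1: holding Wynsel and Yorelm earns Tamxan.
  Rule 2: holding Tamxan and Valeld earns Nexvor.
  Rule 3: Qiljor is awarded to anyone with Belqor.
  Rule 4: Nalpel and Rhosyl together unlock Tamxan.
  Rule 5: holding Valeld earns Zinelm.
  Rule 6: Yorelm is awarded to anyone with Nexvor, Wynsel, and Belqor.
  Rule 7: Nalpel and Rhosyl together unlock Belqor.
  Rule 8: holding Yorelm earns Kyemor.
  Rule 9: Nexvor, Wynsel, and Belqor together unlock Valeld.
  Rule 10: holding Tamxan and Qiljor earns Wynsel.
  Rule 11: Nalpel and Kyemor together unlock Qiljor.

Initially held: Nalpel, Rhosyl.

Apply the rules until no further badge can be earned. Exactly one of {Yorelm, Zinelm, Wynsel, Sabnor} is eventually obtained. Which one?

With Nalpel and Rhosyl, Tamxan is earned (Rule 4).
With Nalpel and Rhosyl, Belqor is earned (Rule 7).
With Belqor, Qiljor is earned (Rule 3).
With Tamxan and Qiljor, Wynsel is earned (Rule 10).
Yorelm would need Nexvor, Wynsel, and Belqor (Rule 6), but Nexvor is never earned. No rule produces Sabnor, and it is not given. Zinelm would need Valeld (Rule 5), but Valeld is never earned.

Wynsel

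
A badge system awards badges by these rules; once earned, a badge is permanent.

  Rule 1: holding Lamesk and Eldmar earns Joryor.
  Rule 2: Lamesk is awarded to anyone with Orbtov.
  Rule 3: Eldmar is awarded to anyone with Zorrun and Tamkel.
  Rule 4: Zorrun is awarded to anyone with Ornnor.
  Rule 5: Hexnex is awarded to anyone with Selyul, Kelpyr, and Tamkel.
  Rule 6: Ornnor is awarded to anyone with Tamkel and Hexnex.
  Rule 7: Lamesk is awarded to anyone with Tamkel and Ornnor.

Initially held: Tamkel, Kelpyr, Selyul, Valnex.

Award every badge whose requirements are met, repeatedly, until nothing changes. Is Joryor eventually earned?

With Selyul, Kelpyr, and Tamkel, Hexnex is earned (Rule 5).
With Tamkel and Hexnex, Ornnor is earned (Rule 6).
With Tamkel and Ornnor, Lamesk is earned (Rule 7).
With Ornnor, Zorrun is earned (Rule 4).
With Zorrun and Tamkel, Eldmar is earned (Rule 3).
With Lamesk and Eldmar, Joryor is earned (Rule 1).

Yes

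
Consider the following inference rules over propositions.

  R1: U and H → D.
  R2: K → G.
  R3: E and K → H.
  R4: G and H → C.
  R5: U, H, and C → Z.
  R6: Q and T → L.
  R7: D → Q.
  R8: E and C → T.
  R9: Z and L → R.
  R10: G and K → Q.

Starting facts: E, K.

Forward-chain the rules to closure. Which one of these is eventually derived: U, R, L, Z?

L

From K, R2 gives G.
From E and K, R3 gives H.
G and K hold, so Q follows (R10).
From G and H, R4 gives C.
E and C hold, so T follows (R8).
Q and T hold, so L follows (R6).
No rule produces U, and it is not given. Z would need U, H, and C (R5), but U is never established. R would need Z and L (R9), but Z is never established.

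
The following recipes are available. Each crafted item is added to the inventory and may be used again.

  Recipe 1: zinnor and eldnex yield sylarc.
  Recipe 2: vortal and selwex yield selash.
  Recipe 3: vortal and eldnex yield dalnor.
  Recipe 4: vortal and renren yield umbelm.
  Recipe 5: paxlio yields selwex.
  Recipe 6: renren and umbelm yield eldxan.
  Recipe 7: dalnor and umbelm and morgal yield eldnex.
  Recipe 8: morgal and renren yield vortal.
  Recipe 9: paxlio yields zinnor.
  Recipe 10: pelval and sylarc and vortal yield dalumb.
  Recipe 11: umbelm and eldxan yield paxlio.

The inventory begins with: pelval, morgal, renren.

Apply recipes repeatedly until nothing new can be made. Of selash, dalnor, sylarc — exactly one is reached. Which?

Using Recipe 8, morgal and renren make vortal.
Using Recipe 4, vortal and renren make umbelm.
Using Recipe 6, renren and umbelm make eldxan.
umbelm and eldxan → paxlio (Recipe 11).
paxlio → selwex (Recipe 5).
Using Recipe 2, vortal and selwex make selash.
dalnor would need vortal and eldnex (Recipe 3), but eldnex is never obtained. sylarc would need zinnor and eldnex (Recipe 1), but eldnex is never obtained.

selash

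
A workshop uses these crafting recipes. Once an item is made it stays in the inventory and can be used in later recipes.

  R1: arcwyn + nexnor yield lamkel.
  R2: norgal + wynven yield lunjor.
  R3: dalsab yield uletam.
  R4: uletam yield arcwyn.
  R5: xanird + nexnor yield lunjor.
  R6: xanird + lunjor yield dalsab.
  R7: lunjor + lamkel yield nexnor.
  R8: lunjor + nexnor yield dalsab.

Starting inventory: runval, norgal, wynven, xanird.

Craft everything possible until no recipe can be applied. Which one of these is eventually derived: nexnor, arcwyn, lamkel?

arcwyn

Using R2, norgal and wynven make lunjor.
xanird + lunjor → dalsab (R6).
Using R3, dalsab makes uletam.
uletam → arcwyn (R4).
lamkel would need arcwyn and nexnor (R1), but nexnor is never obtained. nexnor would need lunjor and lamkel (R7), but lamkel is never obtained.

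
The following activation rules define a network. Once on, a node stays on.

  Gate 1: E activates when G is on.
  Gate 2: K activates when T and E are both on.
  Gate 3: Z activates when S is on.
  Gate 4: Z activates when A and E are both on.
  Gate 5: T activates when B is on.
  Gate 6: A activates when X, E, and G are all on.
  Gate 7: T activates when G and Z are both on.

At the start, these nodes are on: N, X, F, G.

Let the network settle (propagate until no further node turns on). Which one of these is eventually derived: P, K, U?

K

G is on, so E activates (Gate 1).
Gate 6: X, E, and G on → A on.
Gate 4: A and E on → Z on.
G and Z are on, so T activates (Gate 7).
T and E are on, so K activates (Gate 2).
No rule produces P, and it is not given. No rule produces U, and it is not given.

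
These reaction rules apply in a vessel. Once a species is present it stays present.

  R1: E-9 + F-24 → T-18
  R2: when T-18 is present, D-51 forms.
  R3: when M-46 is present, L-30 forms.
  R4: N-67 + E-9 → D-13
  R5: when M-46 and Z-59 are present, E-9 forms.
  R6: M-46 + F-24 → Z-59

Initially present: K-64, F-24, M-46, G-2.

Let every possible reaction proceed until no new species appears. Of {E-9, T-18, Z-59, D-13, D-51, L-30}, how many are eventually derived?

5

M-46 and F-24 present → Z-59 forms (R6).
M-46 present → L-30 forms (R3).
M-46 and Z-59 present → E-9 forms (R5).
E-9 and F-24 present → T-18 forms (R1).
T-18 present → D-51 forms (R2).
E-9: reached.
T-18: reached.
Z-59: reached.
D-13 would need N-67 and E-9 (R4), but N-67 never forms.
D-51: reached.
L-30: reached.
Reached: E-9, T-18, Z-59, D-51, and L-30 — 5 of the 6.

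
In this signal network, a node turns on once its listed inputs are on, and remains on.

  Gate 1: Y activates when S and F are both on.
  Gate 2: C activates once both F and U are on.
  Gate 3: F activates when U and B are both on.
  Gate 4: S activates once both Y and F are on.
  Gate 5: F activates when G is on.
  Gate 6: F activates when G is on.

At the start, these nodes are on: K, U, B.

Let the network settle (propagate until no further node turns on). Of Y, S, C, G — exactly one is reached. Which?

C

U and B are on, so F activates (Gate 3).
Gate 2: F and U on → C on.
S would need Y and F (Gate 4), but Y never turns on. Y would need S and F (Gate 1), but S never turns on. No rule produces G, and it is not given.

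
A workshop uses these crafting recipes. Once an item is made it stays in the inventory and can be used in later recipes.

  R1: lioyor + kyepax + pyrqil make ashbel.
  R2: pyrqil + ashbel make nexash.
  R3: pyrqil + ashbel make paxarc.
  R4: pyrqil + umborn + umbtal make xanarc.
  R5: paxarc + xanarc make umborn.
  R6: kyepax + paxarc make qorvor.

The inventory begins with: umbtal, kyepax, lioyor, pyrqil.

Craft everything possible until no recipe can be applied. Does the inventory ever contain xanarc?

xanarc would need pyrqil, umborn, and umbtal (R4), but umborn is never obtained.

No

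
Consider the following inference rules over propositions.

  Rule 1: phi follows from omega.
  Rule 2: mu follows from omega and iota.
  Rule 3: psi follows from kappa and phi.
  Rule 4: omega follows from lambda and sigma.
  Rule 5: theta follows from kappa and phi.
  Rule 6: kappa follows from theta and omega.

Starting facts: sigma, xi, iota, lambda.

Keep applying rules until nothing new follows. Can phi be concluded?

Yes

lambda and sigma hold, so omega follows (Rule 4).
omega holds, so phi follows (Rule 1).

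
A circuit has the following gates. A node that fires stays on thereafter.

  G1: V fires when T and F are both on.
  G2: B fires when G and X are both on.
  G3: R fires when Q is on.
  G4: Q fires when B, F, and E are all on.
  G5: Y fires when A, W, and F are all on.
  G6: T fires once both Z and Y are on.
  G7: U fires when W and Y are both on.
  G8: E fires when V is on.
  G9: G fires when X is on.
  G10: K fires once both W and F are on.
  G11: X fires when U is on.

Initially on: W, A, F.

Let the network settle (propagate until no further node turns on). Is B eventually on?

G5: A, W, and F on → Y on.
W and Y are on, so U fires (G7).
U is on, so X fires (G11).
G9: X on → G on.
G2: G and X on → B on.

Yes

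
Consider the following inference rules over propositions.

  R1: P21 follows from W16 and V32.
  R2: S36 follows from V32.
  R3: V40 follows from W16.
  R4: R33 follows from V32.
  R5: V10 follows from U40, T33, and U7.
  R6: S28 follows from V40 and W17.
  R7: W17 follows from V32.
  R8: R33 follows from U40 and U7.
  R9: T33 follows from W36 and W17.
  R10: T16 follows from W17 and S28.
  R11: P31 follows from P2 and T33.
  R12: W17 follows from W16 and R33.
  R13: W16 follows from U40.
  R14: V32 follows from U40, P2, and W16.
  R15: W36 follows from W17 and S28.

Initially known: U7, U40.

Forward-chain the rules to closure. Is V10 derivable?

Yes

U40 holds, so W16 follows (R13).
U40 and U7 hold, so R33 follows (R8).
W16 holds, so V40 follows (R3).
W16 and R33 hold, so W17 follows (R12).
From V40 and W17, R6 gives S28.
W17 and S28 hold, so W36 follows (R15).
From W36 and W17, R9 gives T33.
U40, T33, and U7 hold, so V10 follows (R5).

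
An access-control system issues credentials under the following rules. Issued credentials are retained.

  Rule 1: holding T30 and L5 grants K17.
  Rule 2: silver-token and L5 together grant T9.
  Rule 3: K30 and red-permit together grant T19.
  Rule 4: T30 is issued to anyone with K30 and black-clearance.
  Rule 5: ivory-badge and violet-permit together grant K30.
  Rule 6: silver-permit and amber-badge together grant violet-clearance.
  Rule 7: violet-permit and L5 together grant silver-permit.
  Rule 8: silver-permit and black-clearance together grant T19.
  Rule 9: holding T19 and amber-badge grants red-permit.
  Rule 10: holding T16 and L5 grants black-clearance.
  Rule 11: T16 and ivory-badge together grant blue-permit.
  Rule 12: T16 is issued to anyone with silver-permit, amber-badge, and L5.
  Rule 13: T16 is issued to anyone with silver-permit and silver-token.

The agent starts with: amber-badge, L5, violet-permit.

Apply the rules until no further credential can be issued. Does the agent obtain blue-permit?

blue-permit would need T16 and ivory-badge (Rule 11), but ivory-badge is never granted.

No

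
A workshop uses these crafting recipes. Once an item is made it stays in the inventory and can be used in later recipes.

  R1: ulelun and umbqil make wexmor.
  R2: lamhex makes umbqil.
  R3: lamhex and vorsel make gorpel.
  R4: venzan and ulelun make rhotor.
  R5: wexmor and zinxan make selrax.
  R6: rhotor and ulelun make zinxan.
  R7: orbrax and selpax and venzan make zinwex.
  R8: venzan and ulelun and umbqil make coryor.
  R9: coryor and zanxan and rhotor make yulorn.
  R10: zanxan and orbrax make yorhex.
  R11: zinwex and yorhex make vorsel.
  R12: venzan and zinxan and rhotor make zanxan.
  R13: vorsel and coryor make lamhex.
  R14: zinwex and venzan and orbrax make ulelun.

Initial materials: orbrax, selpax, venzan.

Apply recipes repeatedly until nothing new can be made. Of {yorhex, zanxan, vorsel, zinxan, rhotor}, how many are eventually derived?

orbrax and selpax and venzan → zinwex (R7).
zinwex and venzan and orbrax → ulelun (R14).
Using R4, venzan and ulelun make rhotor.
Using R6, rhotor and ulelun make zinxan.
venzan and zinxan and rhotor → zanxan (R12).
Using R10, zanxan and orbrax make yorhex.
Using R11, zinwex and yorhex make vorsel.
yorhex: reached.
zanxan: reached.
vorsel: reached.
zinxan: reached.
rhotor: reached.
All 5 are reached.

5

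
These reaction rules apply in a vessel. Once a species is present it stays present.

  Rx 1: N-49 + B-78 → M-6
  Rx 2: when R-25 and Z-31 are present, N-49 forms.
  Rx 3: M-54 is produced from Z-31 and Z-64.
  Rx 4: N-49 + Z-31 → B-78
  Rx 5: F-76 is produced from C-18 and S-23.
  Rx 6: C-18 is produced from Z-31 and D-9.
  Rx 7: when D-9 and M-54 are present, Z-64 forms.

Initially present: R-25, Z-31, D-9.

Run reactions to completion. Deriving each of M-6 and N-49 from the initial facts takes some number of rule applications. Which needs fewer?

N-49: R-25 and Z-31 present → N-49 forms (Rx 2). [1 rule application]
M-6: R-25 and Z-31 present → N-49 forms (Rx 2). N-49 and Z-31 present → B-78 forms (Rx 4). N-49 and B-78 present → M-6 forms (Rx 1). [3 rule applications]
N-49 needs fewer.

N-49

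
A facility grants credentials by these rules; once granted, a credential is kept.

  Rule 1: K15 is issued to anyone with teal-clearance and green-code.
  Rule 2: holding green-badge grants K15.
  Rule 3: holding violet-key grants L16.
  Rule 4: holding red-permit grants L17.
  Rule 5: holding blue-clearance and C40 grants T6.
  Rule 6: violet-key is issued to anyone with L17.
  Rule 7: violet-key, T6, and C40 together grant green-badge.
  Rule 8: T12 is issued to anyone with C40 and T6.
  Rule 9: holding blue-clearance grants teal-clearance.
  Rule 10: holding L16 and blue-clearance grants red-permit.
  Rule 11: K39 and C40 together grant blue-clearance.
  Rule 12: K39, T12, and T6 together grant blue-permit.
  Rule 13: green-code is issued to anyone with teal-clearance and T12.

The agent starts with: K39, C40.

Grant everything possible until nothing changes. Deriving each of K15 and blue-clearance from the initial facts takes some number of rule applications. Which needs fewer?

blue-clearance

blue-clearance: Holding K39 and C40 grants blue-clearance (Rule 11). [1 rule application]
K15: Holding K39 and C40 grants blue-clearance (Rule 11). Holding blue-clearance grants teal-clearance (Rule 9). Holding blue-clearance and C40 grants T6 (Rule 5). Holding C40 and T6 grants T12 (Rule 8). Holding teal-clearance and T12 grants green-code (Rule 13). Holding teal-clearance and green-code grants K15 (Rule 1). [6 rule applications]
blue-clearance needs fewer.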